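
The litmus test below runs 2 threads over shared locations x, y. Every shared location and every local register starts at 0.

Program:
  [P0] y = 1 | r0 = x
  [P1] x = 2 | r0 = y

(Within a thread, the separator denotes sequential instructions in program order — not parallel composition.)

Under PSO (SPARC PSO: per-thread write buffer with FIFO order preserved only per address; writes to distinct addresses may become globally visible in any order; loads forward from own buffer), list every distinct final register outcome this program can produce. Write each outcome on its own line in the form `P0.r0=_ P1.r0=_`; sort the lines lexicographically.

P0.r0=0 P1.r0=0
P0.r0=0 P1.r0=1
P0.r0=2 P1.r0=0
P0.r0=2 P1.r0=1

outcome vector order: (P0.r0,P1.r0)
|PSO outcomes| = 4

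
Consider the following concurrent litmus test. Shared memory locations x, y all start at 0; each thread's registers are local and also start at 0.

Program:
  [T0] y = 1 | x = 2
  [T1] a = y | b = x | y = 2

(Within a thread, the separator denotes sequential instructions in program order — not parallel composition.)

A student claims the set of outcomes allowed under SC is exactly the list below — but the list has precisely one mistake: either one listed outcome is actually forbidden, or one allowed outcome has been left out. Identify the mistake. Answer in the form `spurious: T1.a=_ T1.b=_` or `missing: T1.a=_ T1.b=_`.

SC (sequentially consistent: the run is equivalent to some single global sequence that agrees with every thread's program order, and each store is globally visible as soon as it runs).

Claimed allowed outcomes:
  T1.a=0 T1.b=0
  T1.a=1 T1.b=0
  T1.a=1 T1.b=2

missing: T1.a=0 T1.b=2

outcome vector order: (T1.a,T1.b)
[SC] allowed = {0/0; 0/2; 1/0; 1/2}
SC∖claimed = {0/2}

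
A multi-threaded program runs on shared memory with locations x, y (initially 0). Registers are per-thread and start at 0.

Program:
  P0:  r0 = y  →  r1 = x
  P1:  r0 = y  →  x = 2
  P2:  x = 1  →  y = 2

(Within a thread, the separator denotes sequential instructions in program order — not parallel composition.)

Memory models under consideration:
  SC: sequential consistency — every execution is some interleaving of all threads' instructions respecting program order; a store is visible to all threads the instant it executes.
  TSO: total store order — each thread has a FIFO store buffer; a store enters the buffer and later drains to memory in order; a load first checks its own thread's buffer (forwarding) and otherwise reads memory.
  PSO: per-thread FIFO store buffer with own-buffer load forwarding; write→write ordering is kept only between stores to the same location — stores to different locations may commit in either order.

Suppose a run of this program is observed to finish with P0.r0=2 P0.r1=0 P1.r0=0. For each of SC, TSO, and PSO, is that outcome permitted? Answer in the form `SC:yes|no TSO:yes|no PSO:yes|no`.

SC:no TSO:no PSO:yes

outcome vector order: (P0.r0,P0.r1,P1.r0)
SC: 10 outcomes — {(0,0,0) (0,0,2) (0,1,0) (0,1,2) (0,2,0) (0,2,2) (2,1,0) (2,1,2) (2,2,0) (2,2,2)}
TSO: 10 outcomes — {(0,0,0) (0,0,2) (0,1,0) (0,1,2) (0,2,0) (0,2,2) (2,1,0) (2,1,2) (2,2,0) (2,2,2)}
PSO: 12 outcomes — {(0,0,0) (0,0,2) (0,1,0) (0,1,2) (0,2,0) (0,2,2) (2,0,0) (2,0,2) (2,1,0) (2,1,2) (2,2,0) (2,2,2)}
target (2,0,0) ∈ {PSO}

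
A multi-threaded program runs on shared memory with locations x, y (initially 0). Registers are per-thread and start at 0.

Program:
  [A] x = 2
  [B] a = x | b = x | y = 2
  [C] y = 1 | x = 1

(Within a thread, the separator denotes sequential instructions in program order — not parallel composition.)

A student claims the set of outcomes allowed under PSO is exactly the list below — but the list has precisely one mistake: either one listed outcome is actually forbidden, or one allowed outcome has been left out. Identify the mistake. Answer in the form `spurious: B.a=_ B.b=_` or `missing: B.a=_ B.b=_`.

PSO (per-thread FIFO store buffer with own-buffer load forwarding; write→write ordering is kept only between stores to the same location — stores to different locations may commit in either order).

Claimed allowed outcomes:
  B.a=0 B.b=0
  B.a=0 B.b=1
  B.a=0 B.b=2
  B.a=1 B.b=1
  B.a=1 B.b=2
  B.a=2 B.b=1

missing: B.a=2 B.b=2

outcome vector order: (B.a,B.b)
PSO: 7 outcomes — {(0,0); (0,1); (0,2); (1,1); (1,2); (2,1); (2,2)}
PSO∖claimed = {(2,2)}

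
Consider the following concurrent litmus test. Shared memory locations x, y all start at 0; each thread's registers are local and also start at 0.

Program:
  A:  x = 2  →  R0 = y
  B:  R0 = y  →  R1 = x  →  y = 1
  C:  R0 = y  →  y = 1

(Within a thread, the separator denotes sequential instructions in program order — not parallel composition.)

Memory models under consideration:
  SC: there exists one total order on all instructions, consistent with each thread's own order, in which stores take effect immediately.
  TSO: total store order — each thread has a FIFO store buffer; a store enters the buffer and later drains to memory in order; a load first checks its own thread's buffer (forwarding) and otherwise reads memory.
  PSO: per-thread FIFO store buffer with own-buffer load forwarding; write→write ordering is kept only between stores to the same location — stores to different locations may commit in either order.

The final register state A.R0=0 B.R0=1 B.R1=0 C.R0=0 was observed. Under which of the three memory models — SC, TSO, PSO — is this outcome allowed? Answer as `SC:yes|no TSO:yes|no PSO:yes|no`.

outcome vector order: (A.R0,B.R0,B.R1,C.R0)
under SC → <0 0 0 0> <0 0 0 1> <0 0 2 0> <0 0 2 1> <0 1 2 0> <1 0 0 0> <1 0 0 1> <1 0 2 0> <1 0 2 1> <1 1 0 0> <1 1 2 0>
under TSO → <0 0 0 0> <0 0 0 1> <0 0 2 0> <0 0 2 1> <0 1 0 0> <0 1 2 0> <1 0 0 0> <1 0 0 1> <1 0 2 0> <1 0 2 1> <1 1 0 0> <1 1 2 0>
under PSO → <0 0 0 0> <0 0 0 1> <0 0 2 0> <0 0 2 1> <0 1 0 0> <0 1 2 0> <1 0 0 0> <1 0 0 1> <1 0 2 0> <1 0 2 1> <1 1 0 0> <1 1 2 0>
target <0 1 0 0> ∈ {TSO,PSO}

SC:no TSO:yes PSO:yes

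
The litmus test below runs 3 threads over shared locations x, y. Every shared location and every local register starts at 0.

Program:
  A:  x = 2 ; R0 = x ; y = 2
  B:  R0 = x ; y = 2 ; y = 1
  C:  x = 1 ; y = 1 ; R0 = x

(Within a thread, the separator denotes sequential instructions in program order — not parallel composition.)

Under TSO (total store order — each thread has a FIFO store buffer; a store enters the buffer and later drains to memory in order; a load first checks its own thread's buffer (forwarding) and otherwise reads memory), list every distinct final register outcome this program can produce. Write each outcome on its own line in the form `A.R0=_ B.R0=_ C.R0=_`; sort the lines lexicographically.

outcome vector order: (A.R0,B.R0,C.R0)
|TSO outcomes| = 9

A.R0=1 B.R0=0 C.R0=1
A.R0=1 B.R0=1 C.R0=1
A.R0=1 B.R0=2 C.R0=1
A.R0=2 B.R0=0 C.R0=1
A.R0=2 B.R0=0 C.R0=2
A.R0=2 B.R0=1 C.R0=1
A.R0=2 B.R0=1 C.R0=2
A.R0=2 B.R0=2 C.R0=1
A.R0=2 B.R0=2 C.R0=2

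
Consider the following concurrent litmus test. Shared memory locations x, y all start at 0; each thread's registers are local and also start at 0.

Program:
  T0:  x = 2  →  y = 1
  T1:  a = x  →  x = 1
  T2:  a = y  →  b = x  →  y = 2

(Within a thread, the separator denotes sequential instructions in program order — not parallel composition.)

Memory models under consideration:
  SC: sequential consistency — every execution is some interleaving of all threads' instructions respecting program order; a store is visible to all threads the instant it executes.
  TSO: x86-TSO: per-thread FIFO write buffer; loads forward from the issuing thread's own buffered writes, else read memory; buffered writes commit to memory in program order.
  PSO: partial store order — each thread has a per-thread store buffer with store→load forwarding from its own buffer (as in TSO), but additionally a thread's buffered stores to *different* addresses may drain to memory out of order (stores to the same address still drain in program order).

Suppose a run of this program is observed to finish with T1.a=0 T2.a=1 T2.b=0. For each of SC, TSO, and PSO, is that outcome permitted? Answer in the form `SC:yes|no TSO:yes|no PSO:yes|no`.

SC:no TSO:no PSO:yes

outcome vector order: (T1.a,T2.a,T2.b)
SC: 10 outcomes — {000 001 002 011 012 200 201 202 211 212}
TSO: 10 outcomes — {000 001 002 011 012 200 201 202 211 212}
PSO: 12 outcomes — {000 001 002 010 011 012 200 201 202 210 211 212}
target 010 ∈ {PSO}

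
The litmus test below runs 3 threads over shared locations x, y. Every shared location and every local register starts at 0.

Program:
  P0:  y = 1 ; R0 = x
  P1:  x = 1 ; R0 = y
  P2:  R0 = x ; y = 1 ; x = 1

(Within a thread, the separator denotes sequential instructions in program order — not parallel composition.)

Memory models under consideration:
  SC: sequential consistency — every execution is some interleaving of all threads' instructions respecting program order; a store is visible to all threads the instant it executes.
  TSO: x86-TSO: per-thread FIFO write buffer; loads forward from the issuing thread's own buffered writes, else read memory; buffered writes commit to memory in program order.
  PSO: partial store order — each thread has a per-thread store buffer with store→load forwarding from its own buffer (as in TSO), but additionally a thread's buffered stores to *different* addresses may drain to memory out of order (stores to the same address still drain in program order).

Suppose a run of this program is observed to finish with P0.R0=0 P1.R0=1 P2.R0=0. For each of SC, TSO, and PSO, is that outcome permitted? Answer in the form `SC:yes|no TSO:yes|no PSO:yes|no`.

SC:yes TSO:yes PSO:yes

outcome vector order: (P0.R0,P1.R0,P2.R0)
under SC → <0 1 0>, <0 1 1>, <1 0 0>, <1 0 1>, <1 1 0>, <1 1 1>
under TSO → <0 0 0>, <0 0 1>, <0 1 0>, <0 1 1>, <1 0 0>, <1 0 1>, <1 1 0>, <1 1 1>
under PSO → <0 0 0>, <0 0 1>, <0 1 0>, <0 1 1>, <1 0 0>, <1 0 1>, <1 1 0>, <1 1 1>
target <0 1 0> ∈ {SC,TSO,PSO}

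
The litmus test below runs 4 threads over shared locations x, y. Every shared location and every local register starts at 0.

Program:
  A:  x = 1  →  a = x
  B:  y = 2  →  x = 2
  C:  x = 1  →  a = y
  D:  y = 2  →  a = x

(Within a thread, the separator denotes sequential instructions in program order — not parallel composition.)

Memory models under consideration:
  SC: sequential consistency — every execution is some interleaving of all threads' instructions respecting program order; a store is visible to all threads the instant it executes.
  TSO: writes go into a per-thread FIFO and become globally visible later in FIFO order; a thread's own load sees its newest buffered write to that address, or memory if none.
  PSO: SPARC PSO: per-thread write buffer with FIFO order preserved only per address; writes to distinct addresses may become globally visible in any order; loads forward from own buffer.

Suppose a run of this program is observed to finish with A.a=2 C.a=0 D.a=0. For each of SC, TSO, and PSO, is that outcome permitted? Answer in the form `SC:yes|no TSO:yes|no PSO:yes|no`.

outcome vector order: (A.a,C.a,D.a)
[SC] allowed = {(1,0,1), (1,0,2), (1,2,0), (1,2,1), (1,2,2), (2,0,1), (2,0,2), (2,2,0), (2,2,1), (2,2,2)}
[TSO] allowed = {(1,0,0), (1,0,1), (1,0,2), (1,2,0), (1,2,1), (1,2,2), (2,0,0), (2,0,1), (2,0,2), (2,2,0), (2,2,1), (2,2,2)}
[PSO] allowed = {(1,0,0), (1,0,1), (1,0,2), (1,2,0), (1,2,1), (1,2,2), (2,0,0), (2,0,1), (2,0,2), (2,2,0), (2,2,1), (2,2,2)}
target (2,0,0) ∈ {TSO,PSO}

SC:no TSO:yes PSO:yes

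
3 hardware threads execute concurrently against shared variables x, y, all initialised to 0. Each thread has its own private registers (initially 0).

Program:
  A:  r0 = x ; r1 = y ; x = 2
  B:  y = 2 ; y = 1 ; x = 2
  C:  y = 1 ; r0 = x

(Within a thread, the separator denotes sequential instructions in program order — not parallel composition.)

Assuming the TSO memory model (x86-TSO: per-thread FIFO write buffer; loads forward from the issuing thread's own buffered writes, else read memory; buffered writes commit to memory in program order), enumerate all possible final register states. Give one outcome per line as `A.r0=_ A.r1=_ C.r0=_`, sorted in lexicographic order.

A.r0=0 A.r1=0 C.r0=0
A.r0=0 A.r1=0 C.r0=2
A.r0=0 A.r1=1 C.r0=0
A.r0=0 A.r1=1 C.r0=2
A.r0=0 A.r1=2 C.r0=0
A.r0=0 A.r1=2 C.r0=2
A.r0=2 A.r1=1 C.r0=0
A.r0=2 A.r1=1 C.r0=2

outcome vector order: (A.r0,A.r1,C.r0)
|TSO outcomes| = 8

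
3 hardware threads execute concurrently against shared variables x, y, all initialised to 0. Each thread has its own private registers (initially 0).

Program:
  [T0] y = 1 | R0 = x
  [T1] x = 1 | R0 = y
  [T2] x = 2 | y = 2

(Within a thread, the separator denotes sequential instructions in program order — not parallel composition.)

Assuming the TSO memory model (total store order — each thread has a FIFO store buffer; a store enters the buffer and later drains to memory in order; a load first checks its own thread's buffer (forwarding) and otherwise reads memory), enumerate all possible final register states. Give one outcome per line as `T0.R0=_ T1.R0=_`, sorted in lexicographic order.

T0.R0=0 T1.R0=0
T0.R0=0 T1.R0=1
T0.R0=0 T1.R0=2
T0.R0=1 T1.R0=0
T0.R0=1 T1.R0=1
T0.R0=1 T1.R0=2
T0.R0=2 T1.R0=0
T0.R0=2 T1.R0=1
T0.R0=2 T1.R0=2

outcome vector order: (T0.R0,T1.R0)
|TSO outcomes| = 9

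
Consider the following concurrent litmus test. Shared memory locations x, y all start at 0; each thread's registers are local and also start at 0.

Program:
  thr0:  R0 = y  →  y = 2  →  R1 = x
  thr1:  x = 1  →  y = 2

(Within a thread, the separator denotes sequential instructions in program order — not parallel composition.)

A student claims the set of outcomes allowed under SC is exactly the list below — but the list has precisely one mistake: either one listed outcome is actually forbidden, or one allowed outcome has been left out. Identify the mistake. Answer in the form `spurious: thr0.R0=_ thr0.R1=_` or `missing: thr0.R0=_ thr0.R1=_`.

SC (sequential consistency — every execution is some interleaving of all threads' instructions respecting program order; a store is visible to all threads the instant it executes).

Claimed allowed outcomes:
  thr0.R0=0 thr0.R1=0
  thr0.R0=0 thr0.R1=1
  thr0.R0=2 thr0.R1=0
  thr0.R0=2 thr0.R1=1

outcome vector order: (thr0.R0,thr0.R1)
SC: 3 outcomes — {0/0; 0/1; 2/1}
claimed∖SC = {2/0}

spurious: thr0.R0=2 thr0.R1=0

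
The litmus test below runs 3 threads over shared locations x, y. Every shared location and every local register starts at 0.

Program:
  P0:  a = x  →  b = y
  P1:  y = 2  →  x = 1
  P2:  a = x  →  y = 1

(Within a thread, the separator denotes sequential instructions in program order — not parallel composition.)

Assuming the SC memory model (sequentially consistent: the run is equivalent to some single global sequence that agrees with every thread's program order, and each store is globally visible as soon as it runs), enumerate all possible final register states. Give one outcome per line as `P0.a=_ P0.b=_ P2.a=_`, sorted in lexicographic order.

outcome vector order: (P0.a,P0.b,P2.a)
|SC outcomes| = 10

P0.a=0 P0.b=0 P2.a=0
P0.a=0 P0.b=0 P2.a=1
P0.a=0 P0.b=1 P2.a=0
P0.a=0 P0.b=1 P2.a=1
P0.a=0 P0.b=2 P2.a=0
P0.a=0 P0.b=2 P2.a=1
P0.a=1 P0.b=1 P2.a=0
P0.a=1 P0.b=1 P2.a=1
P0.a=1 P0.b=2 P2.a=0
P0.a=1 P0.b=2 P2.a=1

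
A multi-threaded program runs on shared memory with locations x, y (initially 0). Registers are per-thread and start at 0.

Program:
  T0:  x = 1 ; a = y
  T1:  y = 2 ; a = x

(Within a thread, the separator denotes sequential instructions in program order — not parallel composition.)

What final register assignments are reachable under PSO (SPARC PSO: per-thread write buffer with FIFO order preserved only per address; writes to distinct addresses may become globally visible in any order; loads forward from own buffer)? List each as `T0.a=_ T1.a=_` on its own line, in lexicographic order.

outcome vector order: (T0.a,T1.a)
|PSO outcomes| = 4

T0.a=0 T1.a=0
T0.a=0 T1.a=1
T0.a=2 T1.a=0
T0.a=2 T1.a=1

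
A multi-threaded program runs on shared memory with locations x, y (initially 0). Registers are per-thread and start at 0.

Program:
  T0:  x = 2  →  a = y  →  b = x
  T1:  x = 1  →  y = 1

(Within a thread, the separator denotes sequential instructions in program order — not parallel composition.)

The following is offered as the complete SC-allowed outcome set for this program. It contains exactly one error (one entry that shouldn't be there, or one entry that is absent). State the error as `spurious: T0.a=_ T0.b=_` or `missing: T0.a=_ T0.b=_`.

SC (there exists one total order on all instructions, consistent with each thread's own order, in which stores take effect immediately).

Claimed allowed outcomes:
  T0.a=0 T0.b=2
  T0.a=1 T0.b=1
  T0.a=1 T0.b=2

outcome vector order: (T0.a,T0.b)
under SC → (0,1); (0,2); (1,1); (1,2)
SC∖claimed = {(0,1)}

missing: T0.a=0 T0.b=1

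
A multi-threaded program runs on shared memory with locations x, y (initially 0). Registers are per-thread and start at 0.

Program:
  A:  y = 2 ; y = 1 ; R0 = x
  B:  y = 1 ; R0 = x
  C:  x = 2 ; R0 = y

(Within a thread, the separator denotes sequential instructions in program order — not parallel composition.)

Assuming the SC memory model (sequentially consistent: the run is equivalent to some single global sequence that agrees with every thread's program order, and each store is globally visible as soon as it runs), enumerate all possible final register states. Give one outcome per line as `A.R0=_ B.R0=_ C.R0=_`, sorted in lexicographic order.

A.R0=0 B.R0=0 C.R0=1
A.R0=0 B.R0=2 C.R0=1
A.R0=2 B.R0=0 C.R0=1
A.R0=2 B.R0=0 C.R0=2
A.R0=2 B.R0=2 C.R0=0
A.R0=2 B.R0=2 C.R0=1
A.R0=2 B.R0=2 C.R0=2

outcome vector order: (A.R0,B.R0,C.R0)
|SC outcomes| = 7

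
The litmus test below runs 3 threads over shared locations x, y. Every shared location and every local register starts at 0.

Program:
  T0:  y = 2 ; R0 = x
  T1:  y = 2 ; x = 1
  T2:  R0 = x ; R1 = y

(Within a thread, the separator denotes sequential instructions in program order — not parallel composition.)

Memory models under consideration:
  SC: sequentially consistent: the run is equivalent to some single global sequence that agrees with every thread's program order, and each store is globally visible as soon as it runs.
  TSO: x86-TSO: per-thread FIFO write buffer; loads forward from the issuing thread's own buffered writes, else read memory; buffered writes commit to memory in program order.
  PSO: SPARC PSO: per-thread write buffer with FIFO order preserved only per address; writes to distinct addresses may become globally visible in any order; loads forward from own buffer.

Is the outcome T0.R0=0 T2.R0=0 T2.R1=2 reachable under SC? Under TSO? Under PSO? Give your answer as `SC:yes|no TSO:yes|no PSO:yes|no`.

SC:yes TSO:yes PSO:yes

outcome vector order: (T0.R0,T2.R0,T2.R1)
SC (6): 000; 002; 012; 100; 102; 112
TSO (6): 000; 002; 012; 100; 102; 112
PSO (8): 000; 002; 010; 012; 100; 102; 110; 112
target 002 ∈ {SC,TSO,PSO}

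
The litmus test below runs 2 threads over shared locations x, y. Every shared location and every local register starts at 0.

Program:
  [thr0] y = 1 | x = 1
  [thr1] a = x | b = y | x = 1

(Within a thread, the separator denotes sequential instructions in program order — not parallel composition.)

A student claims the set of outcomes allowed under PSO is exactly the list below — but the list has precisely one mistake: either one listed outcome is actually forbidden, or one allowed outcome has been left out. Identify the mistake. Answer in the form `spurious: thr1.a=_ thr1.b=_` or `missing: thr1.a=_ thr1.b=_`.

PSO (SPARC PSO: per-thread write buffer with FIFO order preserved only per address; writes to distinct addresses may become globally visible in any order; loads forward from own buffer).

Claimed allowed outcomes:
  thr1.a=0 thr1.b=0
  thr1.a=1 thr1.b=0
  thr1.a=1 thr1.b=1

outcome vector order: (thr1.a,thr1.b)
PSO: 4 outcomes — {(0,0), (0,1), (1,0), (1,1)}
PSO∖claimed = {(0,1)}

missing: thr1.a=0 thr1.b=1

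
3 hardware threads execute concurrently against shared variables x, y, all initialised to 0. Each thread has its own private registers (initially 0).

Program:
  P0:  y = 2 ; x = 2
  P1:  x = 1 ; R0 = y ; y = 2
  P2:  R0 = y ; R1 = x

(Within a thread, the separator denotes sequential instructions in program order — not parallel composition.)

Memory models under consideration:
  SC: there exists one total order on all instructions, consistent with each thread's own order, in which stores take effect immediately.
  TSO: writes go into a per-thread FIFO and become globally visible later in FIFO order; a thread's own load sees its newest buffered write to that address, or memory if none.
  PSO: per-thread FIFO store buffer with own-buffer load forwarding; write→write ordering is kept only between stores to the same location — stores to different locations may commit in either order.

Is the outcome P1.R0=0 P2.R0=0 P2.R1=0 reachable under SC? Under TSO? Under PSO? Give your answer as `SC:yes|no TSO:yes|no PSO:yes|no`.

SC:yes TSO:yes PSO:yes

outcome vector order: (P1.R0,P2.R0,P2.R1)
SC (11): <0 0 0>; <0 0 1>; <0 0 2>; <0 2 1>; <0 2 2>; <2 0 0>; <2 0 1>; <2 0 2>; <2 2 0>; <2 2 1>; <2 2 2>
TSO (12): <0 0 0>; <0 0 1>; <0 0 2>; <0 2 0>; <0 2 1>; <0 2 2>; <2 0 0>; <2 0 1>; <2 0 2>; <2 2 0>; <2 2 1>; <2 2 2>
PSO (12): <0 0 0>; <0 0 1>; <0 0 2>; <0 2 0>; <0 2 1>; <0 2 2>; <2 0 0>; <2 0 1>; <2 0 2>; <2 2 0>; <2 2 1>; <2 2 2>
target <0 0 0> ∈ {SC,TSO,PSO}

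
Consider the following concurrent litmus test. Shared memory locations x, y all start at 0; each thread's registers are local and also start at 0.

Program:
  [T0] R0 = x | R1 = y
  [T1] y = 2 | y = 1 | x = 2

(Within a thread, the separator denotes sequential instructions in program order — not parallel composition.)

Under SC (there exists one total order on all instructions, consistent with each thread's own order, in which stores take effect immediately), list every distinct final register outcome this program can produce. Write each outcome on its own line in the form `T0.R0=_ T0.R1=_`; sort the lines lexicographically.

outcome vector order: (T0.R0,T0.R1)
|SC outcomes| = 4

T0.R0=0 T0.R1=0
T0.R0=0 T0.R1=1
T0.R0=0 T0.R1=2
T0.R0=2 T0.R1=1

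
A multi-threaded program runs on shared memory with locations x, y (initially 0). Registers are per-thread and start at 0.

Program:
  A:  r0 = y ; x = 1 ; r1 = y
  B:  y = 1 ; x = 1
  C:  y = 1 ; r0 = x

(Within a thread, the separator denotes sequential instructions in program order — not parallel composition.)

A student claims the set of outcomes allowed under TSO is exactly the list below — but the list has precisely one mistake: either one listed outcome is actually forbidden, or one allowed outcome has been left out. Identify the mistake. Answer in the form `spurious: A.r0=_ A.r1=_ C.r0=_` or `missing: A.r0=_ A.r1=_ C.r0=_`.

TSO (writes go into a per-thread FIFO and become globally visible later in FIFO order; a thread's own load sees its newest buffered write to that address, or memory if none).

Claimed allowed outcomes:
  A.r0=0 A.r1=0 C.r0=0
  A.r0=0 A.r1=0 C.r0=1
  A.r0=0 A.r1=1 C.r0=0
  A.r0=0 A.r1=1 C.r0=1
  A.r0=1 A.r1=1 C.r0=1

missing: A.r0=1 A.r1=1 C.r0=0

outcome vector order: (A.r0,A.r1,C.r0)
under TSO → (0,0,0), (0,0,1), (0,1,0), (0,1,1), (1,1,0), (1,1,1)
TSO∖claimed = {(1,1,0)}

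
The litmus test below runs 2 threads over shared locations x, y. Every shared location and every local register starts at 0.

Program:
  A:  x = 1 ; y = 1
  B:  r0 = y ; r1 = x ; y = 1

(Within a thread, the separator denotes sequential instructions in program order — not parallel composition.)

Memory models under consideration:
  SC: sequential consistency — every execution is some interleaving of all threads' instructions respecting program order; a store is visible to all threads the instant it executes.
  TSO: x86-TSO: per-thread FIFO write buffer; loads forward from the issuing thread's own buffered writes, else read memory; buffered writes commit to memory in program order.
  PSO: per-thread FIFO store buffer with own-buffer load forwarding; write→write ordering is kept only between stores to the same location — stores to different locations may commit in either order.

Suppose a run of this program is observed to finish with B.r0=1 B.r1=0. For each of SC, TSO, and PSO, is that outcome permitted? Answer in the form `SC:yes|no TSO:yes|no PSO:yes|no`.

SC:no TSO:no PSO:yes

outcome vector order: (B.r0,B.r1)
SC: 3 outcomes — {0/0; 0/1; 1/1}
TSO: 3 outcomes — {0/0; 0/1; 1/1}
PSO: 4 outcomes — {0/0; 0/1; 1/0; 1/1}
target 1/0 ∈ {PSO}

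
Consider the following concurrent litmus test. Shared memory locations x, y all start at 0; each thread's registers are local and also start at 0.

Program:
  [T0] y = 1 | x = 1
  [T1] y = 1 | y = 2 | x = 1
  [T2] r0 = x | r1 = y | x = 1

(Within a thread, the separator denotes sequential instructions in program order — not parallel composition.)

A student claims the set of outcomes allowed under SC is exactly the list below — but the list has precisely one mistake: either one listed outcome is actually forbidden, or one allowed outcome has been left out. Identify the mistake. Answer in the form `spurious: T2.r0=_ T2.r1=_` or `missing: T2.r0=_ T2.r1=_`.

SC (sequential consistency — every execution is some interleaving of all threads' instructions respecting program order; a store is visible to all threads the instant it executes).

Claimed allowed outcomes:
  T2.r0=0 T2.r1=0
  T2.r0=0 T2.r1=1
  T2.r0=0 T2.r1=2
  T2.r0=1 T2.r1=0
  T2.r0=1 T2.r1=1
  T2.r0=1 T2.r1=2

spurious: T2.r0=1 T2.r1=0

outcome vector order: (T2.r0,T2.r1)
under SC → (0,0) (0,1) (0,2) (1,1) (1,2)
claimed∖SC = {(1,0)}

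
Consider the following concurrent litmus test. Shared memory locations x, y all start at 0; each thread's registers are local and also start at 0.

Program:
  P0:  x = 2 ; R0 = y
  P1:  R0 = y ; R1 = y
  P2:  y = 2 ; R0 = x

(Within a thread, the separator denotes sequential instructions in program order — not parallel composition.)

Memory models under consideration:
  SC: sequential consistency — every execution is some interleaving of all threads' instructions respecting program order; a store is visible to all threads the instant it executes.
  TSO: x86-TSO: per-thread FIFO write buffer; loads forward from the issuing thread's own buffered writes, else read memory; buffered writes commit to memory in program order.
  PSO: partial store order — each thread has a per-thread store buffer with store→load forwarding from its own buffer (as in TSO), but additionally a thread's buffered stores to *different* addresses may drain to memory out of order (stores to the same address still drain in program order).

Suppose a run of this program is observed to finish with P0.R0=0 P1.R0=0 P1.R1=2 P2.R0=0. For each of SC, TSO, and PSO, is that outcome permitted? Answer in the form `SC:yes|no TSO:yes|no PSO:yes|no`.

outcome vector order: (P0.R0,P1.R0,P1.R1,P2.R0)
under SC → 0002; 0022; 0222; 2000; 2002; 2020; 2022; 2220; 2222
under TSO → 0000; 0002; 0020; 0022; 0220; 0222; 2000; 2002; 2020; 2022; 2220; 2222
under PSO → 0000; 0002; 0020; 0022; 0220; 0222; 2000; 2002; 2020; 2022; 2220; 2222
target 0020 ∈ {TSO,PSO}

SC:no TSO:yes PSO:yes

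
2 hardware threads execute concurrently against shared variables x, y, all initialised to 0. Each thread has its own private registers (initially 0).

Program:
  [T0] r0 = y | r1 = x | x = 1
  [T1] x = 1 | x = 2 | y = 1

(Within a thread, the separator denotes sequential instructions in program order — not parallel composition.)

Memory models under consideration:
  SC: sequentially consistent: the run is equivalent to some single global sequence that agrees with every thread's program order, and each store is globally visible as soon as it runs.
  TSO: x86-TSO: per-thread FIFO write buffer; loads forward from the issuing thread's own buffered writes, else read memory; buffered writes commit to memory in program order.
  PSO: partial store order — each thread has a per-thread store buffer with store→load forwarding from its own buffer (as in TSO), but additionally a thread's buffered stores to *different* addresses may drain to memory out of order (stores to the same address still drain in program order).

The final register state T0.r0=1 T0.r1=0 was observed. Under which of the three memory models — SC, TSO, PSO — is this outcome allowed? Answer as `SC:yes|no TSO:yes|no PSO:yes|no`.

SC:no TSO:no PSO:yes

outcome vector order: (T0.r0,T0.r1)
[SC] allowed = {00 01 02 12}
[TSO] allowed = {00 01 02 12}
[PSO] allowed = {00 01 02 10 11 12}
target 10 ∈ {PSO}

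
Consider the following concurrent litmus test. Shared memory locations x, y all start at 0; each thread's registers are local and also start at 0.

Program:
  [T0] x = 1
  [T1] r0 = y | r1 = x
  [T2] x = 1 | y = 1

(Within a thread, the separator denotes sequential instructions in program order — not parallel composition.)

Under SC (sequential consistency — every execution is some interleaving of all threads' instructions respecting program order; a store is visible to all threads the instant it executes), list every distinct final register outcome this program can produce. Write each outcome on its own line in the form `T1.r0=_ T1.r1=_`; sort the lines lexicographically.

outcome vector order: (T1.r0,T1.r1)
|SC outcomes| = 3

T1.r0=0 T1.r1=0
T1.r0=0 T1.r1=1
T1.r0=1 T1.r1=1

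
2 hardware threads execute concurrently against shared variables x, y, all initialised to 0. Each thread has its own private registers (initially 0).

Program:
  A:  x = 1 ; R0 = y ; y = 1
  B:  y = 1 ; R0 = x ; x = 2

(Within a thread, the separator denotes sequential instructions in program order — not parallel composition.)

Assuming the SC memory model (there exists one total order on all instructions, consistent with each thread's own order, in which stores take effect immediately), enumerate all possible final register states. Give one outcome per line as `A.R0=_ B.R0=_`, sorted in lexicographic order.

A.R0=0 B.R0=1
A.R0=1 B.R0=0
A.R0=1 B.R0=1

outcome vector order: (A.R0,B.R0)
|SC outcomes| = 3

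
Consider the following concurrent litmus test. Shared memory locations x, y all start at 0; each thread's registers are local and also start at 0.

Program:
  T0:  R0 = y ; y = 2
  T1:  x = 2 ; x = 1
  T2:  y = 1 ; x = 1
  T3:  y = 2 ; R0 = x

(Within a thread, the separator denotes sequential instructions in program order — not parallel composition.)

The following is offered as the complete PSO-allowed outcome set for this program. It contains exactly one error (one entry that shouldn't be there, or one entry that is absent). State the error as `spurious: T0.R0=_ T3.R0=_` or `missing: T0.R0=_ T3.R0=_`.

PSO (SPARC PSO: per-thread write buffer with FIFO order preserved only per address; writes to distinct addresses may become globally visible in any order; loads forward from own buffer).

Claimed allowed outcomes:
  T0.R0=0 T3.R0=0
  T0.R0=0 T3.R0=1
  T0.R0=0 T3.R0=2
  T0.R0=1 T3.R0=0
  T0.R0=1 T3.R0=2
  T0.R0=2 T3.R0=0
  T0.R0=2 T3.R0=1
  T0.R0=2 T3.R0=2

missing: T0.R0=1 T3.R0=1

outcome vector order: (T0.R0,T3.R0)
PSO (9): 00; 01; 02; 10; 11; 12; 20; 21; 22
PSO∖claimed = {11}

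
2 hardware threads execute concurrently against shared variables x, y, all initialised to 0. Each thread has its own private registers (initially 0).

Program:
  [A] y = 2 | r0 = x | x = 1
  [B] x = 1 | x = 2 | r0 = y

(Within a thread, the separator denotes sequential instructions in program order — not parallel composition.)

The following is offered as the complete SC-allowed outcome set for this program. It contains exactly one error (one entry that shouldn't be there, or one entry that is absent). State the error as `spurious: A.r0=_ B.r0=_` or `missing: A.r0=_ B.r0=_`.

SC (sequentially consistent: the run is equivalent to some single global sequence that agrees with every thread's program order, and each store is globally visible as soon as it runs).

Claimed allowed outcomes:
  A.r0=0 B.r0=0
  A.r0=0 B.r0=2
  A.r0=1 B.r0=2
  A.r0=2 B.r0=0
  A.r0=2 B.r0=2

spurious: A.r0=0 B.r0=0

outcome vector order: (A.r0,B.r0)
under SC → 0/2 1/2 2/0 2/2
claimed∖SC = {0/0}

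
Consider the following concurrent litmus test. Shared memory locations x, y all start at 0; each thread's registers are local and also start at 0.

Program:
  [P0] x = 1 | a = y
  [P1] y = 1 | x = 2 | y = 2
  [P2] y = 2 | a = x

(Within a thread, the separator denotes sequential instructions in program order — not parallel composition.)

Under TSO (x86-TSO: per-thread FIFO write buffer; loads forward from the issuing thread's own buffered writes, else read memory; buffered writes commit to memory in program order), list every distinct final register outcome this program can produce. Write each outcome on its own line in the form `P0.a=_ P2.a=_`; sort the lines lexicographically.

P0.a=0 P2.a=0
P0.a=0 P2.a=1
P0.a=0 P2.a=2
P0.a=1 P2.a=0
P0.a=1 P2.a=1
P0.a=1 P2.a=2
P0.a=2 P2.a=0
P0.a=2 P2.a=1
P0.a=2 P2.a=2

outcome vector order: (P0.a,P2.a)
|TSO outcomes| = 9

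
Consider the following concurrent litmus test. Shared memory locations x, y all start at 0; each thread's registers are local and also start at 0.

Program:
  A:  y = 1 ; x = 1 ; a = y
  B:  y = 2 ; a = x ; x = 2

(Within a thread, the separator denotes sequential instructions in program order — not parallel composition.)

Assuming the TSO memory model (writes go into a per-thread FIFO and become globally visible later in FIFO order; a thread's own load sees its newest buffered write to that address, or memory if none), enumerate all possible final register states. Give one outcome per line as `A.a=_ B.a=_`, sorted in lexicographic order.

outcome vector order: (A.a,B.a)
|TSO outcomes| = 4

A.a=1 B.a=0
A.a=1 B.a=1
A.a=2 B.a=0
A.a=2 B.a=1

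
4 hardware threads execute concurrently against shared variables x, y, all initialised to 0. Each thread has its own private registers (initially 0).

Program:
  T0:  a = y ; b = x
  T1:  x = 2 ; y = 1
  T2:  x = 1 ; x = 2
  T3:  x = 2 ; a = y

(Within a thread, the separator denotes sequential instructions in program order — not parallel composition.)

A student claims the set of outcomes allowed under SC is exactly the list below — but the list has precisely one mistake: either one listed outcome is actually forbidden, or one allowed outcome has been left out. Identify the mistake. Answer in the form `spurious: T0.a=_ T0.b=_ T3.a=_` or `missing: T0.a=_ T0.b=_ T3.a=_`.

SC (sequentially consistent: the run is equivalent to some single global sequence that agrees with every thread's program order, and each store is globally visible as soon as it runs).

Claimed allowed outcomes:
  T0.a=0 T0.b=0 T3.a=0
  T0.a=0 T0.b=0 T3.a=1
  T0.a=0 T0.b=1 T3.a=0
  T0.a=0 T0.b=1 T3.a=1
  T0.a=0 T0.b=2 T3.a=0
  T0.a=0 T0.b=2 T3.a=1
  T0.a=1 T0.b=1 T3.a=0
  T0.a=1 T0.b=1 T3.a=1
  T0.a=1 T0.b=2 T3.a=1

outcome vector order: (T0.a,T0.b,T3.a)
SC: 10 outcomes — {(0,0,0) (0,0,1) (0,1,0) (0,1,1) (0,2,0) (0,2,1) (1,1,0) (1,1,1) (1,2,0) (1,2,1)}
SC∖claimed = {(1,2,0)}

missing: T0.a=1 T0.b=2 T3.a=0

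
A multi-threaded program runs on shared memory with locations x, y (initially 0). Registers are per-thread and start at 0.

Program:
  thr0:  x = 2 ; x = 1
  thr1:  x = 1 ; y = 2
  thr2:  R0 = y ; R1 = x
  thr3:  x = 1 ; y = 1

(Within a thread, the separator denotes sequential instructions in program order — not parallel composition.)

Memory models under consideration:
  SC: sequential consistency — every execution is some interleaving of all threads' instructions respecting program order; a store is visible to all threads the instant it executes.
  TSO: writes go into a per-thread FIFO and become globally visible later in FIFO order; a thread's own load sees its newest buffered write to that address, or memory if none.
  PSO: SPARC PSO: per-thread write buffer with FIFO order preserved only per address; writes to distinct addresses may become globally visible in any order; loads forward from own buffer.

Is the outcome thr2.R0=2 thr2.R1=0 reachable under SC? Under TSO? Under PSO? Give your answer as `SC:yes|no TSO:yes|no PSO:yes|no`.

outcome vector order: (thr2.R0,thr2.R1)
SC: 7 outcomes — {<0 0>, <0 1>, <0 2>, <1 1>, <1 2>, <2 1>, <2 2>}
TSO: 7 outcomes — {<0 0>, <0 1>, <0 2>, <1 1>, <1 2>, <2 1>, <2 2>}
PSO: 9 outcomes — {<0 0>, <0 1>, <0 2>, <1 0>, <1 1>, <1 2>, <2 0>, <2 1>, <2 2>}
target <2 0> ∈ {PSO}

SC:no TSO:no PSO:yes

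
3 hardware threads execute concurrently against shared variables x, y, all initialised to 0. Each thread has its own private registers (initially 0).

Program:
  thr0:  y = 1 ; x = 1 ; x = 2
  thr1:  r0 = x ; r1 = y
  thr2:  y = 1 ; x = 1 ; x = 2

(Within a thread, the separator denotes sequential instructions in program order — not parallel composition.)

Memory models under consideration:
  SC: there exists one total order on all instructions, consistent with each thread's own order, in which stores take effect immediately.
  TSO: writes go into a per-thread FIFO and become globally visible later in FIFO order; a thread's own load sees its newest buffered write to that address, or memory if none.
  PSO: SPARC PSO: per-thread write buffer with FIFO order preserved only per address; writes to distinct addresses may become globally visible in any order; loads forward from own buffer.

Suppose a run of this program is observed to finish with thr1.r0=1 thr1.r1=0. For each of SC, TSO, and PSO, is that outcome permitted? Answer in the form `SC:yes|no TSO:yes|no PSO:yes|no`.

outcome vector order: (thr1.r0,thr1.r1)
SC: 4 outcomes — {0/0 0/1 1/1 2/1}
TSO: 4 outcomes — {0/0 0/1 1/1 2/1}
PSO: 6 outcomes — {0/0 0/1 1/0 1/1 2/0 2/1}
target 1/0 ∈ {PSO}

SC:no TSO:no PSO:yes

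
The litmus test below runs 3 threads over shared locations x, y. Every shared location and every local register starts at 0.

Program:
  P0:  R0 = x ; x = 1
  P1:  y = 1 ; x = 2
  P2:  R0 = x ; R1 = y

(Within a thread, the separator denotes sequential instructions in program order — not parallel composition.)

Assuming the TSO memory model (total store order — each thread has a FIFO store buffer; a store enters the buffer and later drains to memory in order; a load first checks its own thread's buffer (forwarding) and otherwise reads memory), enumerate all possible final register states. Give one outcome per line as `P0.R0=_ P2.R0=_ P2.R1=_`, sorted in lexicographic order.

outcome vector order: (P0.R0,P2.R0,P2.R1)
|TSO outcomes| = 9

P0.R0=0 P2.R0=0 P2.R1=0
P0.R0=0 P2.R0=0 P2.R1=1
P0.R0=0 P2.R0=1 P2.R1=0
P0.R0=0 P2.R0=1 P2.R1=1
P0.R0=0 P2.R0=2 P2.R1=1
P0.R0=2 P2.R0=0 P2.R1=0
P0.R0=2 P2.R0=0 P2.R1=1
P0.R0=2 P2.R0=1 P2.R1=1
P0.R0=2 P2.R0=2 P2.R1=1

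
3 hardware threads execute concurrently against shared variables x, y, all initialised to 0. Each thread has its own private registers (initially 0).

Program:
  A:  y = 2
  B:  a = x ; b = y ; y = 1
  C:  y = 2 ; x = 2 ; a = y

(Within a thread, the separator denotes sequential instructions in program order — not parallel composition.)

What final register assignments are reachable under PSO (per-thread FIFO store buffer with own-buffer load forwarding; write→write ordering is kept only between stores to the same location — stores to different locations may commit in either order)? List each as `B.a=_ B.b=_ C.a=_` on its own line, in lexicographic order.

B.a=0 B.b=0 C.a=1
B.a=0 B.b=0 C.a=2
B.a=0 B.b=2 C.a=1
B.a=0 B.b=2 C.a=2
B.a=2 B.b=0 C.a=1
B.a=2 B.b=0 C.a=2
B.a=2 B.b=2 C.a=1
B.a=2 B.b=2 C.a=2

outcome vector order: (B.a,B.b,C.a)
|PSO outcomes| = 8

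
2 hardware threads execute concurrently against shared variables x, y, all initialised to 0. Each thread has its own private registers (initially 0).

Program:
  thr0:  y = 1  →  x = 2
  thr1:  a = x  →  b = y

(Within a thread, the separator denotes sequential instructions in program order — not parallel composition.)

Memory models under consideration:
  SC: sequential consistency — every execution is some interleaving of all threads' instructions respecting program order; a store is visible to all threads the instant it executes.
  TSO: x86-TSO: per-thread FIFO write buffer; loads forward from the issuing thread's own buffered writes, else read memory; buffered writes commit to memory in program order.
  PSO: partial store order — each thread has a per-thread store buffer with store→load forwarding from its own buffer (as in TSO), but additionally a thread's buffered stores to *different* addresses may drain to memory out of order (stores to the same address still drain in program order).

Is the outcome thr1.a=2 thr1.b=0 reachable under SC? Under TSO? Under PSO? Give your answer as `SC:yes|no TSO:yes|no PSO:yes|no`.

outcome vector order: (thr1.a,thr1.b)
under SC → (0,0) (0,1) (2,1)
under TSO → (0,0) (0,1) (2,1)
under PSO → (0,0) (0,1) (2,0) (2,1)
target (2,0) ∈ {PSO}

SC:no TSO:no PSO:yes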